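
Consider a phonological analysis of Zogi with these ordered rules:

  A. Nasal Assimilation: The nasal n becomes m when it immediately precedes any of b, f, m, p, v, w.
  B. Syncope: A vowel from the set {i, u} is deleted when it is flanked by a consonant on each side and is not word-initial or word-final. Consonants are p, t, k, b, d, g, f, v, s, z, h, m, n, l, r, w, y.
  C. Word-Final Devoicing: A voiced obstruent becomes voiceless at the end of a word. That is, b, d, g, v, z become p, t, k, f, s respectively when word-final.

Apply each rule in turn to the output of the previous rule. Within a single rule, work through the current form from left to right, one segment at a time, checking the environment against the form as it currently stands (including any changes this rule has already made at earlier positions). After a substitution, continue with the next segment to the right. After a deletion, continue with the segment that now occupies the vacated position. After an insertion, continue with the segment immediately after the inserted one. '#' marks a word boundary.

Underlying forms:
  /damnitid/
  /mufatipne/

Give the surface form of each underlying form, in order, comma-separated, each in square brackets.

[damntt], [mfatpne]

/damnitid/:
  A Nasal Assimilation: no change — [damnitid]
  B Syncope: [damnitid] → [damntd]
  C Word-Final Devoicing: [damntd] → [damntt]
/mufatipne/:
  A Nasal Assimilation: no change — [mufatipne]
  B Syncope: [mufatipne] → [mfatpne]
  C Word-Final Devoicing: no change — [mfatpne]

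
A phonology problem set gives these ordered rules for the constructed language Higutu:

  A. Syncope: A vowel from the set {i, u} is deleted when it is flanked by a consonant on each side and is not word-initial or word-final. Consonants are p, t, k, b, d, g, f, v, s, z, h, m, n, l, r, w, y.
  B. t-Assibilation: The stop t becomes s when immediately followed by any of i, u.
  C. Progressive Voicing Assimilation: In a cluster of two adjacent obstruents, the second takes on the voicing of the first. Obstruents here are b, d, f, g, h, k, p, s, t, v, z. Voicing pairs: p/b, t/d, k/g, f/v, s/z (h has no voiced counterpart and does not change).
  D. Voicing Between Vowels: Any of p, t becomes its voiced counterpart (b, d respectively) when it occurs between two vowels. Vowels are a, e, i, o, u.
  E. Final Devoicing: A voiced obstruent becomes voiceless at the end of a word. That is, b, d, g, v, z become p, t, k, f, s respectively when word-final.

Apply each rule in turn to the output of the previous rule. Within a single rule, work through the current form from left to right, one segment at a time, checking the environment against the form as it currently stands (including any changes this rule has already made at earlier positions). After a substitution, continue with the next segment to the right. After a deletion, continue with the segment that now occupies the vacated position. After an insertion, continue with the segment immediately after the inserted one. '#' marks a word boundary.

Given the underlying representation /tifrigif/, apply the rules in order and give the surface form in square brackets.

A Syncope: [tifrigif] → [tfrgf]
B t-Assibilation: no change — [tfrgf]
C Progressive Voicing Assimilation: [tfrgf] → [tfrgv]
D Voicing Between Vowels: no change — [tfrgv]
E Final Devoicing: [tfrgv] → [tfrgf]

[tfrgf]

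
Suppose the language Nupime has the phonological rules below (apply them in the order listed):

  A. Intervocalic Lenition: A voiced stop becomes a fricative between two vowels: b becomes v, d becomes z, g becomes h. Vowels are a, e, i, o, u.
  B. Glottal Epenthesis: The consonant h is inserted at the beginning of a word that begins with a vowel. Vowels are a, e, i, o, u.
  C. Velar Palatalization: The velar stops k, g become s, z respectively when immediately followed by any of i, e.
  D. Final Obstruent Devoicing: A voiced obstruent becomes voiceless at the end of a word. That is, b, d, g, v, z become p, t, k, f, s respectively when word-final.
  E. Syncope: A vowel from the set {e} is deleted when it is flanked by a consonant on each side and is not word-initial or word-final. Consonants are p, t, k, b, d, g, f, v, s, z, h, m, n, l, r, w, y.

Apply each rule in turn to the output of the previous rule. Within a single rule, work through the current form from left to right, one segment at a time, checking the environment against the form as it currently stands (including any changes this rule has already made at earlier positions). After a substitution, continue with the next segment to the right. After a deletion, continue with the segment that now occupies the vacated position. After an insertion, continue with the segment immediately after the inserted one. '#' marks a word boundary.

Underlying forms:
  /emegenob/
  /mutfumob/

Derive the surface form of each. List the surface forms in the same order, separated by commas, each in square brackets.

[hmhnop], [mutfumop]

/emegenob/:
  A Intervocalic Lenition: [emegenob] → [emehenob]
  B Glottal Epenthesis: [emehenob] → [hemehenob]
  C Velar Palatalization: no change — [hemehenob]
  D Final Obstruent Devoicing: [hemehenob] → [hemehenop]
  E Syncope: [hemehenop] → [hmhnop]
/mutfumob/:
  A Intervocalic Lenition: no change — [mutfumob]
  B Glottal Epenthesis: no change — [mutfumob]
  C Velar Palatalization: no change — [mutfumob]
  D Final Obstruent Devoicing: [mutfumob] → [mutfumop]
  E Syncope: no change — [mutfumop]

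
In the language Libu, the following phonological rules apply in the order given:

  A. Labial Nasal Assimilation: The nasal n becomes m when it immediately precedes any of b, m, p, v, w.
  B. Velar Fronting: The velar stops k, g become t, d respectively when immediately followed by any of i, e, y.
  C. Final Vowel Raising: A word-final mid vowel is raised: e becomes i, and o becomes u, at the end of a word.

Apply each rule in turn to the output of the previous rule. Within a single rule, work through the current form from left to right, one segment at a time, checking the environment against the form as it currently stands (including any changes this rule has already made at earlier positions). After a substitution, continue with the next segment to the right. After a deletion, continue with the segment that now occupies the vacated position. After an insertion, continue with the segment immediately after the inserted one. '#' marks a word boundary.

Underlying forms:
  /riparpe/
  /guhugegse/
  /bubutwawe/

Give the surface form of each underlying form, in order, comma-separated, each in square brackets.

[riparpi], [guhudegsi], [bubutwawi]

/riparpe/:
  A Labial Nasal Assimilation: no change — [riparpe]
  B Velar Fronting: no change — [riparpe]
  C Final Vowel Raising: [riparpe] → [riparpi]
/guhugegse/:
  A Labial Nasal Assimilation: no change — [guhugegse]
  B Velar Fronting: [guhugegse] → [guhudegse]
  C Final Vowel Raising: [guhudegse] → [guhudegsi]
/bubutwawe/:
  A Labial Nasal Assimilation: no change — [bubutwawe]
  B Velar Fronting: no change — [bubutwawe]
  C Final Vowel Raising: [bubutwawe] → [bubutwawi]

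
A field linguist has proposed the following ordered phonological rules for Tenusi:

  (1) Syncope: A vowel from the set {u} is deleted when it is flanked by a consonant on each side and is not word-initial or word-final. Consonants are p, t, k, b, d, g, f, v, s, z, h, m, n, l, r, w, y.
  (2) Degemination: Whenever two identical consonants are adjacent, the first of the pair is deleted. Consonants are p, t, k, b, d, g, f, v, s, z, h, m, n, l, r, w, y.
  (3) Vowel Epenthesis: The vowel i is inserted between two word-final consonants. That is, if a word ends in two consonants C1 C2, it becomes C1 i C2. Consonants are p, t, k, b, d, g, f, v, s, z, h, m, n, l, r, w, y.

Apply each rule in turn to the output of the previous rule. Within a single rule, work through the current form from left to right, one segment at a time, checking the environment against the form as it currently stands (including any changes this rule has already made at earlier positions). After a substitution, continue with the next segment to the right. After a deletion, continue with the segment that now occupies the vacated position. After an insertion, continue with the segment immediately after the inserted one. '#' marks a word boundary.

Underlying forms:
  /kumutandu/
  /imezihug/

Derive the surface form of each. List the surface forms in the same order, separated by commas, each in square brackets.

/kumutandu/:
  (1) Syncope: [kumutandu] → [kmtandu]
  (2) Degemination: no change — [kmtandu]
  (3) Vowel Epenthesis: no change — [kmtandu]
/imezihug/:
  (1) Syncope: [imezihug] → [imezihg]
  (2) Degemination: no change — [imezihg]
  (3) Vowel Epenthesis: [imezihg] → [imezihig]

[kmtandu], [imezihig]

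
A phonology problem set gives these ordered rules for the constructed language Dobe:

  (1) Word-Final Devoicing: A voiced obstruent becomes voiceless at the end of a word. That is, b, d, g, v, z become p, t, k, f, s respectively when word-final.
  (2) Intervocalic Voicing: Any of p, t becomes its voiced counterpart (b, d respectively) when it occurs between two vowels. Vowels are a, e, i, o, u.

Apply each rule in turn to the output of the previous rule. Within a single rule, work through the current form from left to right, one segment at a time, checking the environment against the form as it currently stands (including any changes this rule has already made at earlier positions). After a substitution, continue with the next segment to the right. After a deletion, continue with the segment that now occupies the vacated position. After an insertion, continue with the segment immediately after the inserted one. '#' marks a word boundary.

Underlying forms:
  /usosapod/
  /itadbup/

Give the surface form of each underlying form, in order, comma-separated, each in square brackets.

/usosapod/:
  (1) Word-Final Devoicing: [usosapod] → [usosapot]
  (2) Intervocalic Voicing: [usosapot] → [usosabot]
/itadbup/:
  (1) Word-Final Devoicing: no change — [itadbup]
  (2) Intervocalic Voicing: [itadbup] → [idadbup]

[usosabot], [idadbup]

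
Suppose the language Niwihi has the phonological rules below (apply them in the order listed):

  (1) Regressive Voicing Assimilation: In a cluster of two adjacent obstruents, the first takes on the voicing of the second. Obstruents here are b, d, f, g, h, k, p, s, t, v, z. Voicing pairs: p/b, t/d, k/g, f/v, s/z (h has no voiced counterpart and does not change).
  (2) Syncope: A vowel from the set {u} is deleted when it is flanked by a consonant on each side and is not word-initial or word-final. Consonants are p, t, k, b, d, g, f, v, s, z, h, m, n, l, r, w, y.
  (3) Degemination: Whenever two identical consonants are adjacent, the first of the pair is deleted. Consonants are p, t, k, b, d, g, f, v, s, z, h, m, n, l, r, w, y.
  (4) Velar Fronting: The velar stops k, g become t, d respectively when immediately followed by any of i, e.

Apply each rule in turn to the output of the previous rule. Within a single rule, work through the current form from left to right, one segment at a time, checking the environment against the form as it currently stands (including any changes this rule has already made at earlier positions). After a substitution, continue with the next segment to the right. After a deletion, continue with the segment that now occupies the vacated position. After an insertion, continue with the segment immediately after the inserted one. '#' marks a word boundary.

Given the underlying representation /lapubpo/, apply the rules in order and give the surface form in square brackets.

(1) Regressive Voicing Assimilation: [lapubpo] → [lapuppo]
(2) Syncope: [lapuppo] → [lapppo]
(3) Degemination: [lapppo] → [lapo]
(4) Velar Fronting: no change — [lapo]

[lapo]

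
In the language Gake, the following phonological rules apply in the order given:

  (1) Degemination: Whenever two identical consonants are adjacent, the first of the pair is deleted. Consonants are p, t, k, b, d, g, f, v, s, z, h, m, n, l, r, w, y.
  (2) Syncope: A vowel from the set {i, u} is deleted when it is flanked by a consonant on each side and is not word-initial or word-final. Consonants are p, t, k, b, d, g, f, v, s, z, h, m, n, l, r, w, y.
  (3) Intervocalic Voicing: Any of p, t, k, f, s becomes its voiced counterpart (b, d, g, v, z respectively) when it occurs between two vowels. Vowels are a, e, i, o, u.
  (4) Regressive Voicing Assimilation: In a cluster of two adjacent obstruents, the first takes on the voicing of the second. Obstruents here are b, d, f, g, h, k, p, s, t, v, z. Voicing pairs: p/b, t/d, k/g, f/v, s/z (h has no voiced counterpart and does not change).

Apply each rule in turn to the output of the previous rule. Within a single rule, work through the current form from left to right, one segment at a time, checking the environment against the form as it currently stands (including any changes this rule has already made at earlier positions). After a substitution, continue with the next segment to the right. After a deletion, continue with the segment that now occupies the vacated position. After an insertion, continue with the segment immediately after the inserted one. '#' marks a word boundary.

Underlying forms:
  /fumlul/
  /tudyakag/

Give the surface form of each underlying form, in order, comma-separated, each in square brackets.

[fmll], [ddyagag]

/fumlul/:
  (1) Degemination: no change — [fumlul]
  (2) Syncope: [fumlul] → [fmll]
  (3) Intervocalic Voicing: no change — [fmll]
  (4) Regressive Voicing Assimilation: no change — [fmll]
/tudyakag/:
  (1) Degemination: no change — [tudyakag]
  (2) Syncope: [tudyakag] → [tdyakag]
  (3) Intervocalic Voicing: [tdyakag] → [tdyagag]
  (4) Regressive Voicing Assimilation: [tdyagag] → [ddyagag]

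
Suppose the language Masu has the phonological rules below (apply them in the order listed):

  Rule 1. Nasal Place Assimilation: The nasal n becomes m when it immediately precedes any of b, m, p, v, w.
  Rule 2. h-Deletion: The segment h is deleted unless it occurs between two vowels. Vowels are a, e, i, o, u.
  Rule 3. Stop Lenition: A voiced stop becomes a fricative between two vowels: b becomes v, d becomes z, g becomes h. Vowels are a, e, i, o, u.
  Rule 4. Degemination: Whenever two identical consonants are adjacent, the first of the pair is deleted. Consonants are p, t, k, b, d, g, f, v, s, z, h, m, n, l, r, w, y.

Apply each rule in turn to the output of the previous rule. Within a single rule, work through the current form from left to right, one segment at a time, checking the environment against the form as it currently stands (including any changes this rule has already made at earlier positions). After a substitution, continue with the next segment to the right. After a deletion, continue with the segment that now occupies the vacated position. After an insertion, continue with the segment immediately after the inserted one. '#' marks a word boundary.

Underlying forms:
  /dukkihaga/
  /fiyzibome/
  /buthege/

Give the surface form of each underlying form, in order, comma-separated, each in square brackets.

[dukihaha], [fiyzivome], [butehe]

/dukkihaga/:
  Rule 1 Nasal Place Assimilation: no change — [dukkihaga]
  Rule 2 h-Deletion: no change — [dukkihaga]
  Rule 3 Stop Lenition: [dukkihaga] → [dukkihaha]
  Rule 4 Degemination: [dukkihaha] → [dukihaha]
/fiyzibome/:
  Rule 1 Nasal Place Assimilation: no change — [fiyzibome]
  Rule 2 h-Deletion: no change — [fiyzibome]
  Rule 3 Stop Lenition: [fiyzibome] → [fiyzivome]
  Rule 4 Degemination: no change — [fiyzivome]
/buthege/:
  Rule 1 Nasal Place Assimilation: no change — [buthege]
  Rule 2 h-Deletion: [buthege] → [butege]
  Rule 3 Stop Lenition: [butege] → [butehe]
  Rule 4 Degemination: no change — [butehe]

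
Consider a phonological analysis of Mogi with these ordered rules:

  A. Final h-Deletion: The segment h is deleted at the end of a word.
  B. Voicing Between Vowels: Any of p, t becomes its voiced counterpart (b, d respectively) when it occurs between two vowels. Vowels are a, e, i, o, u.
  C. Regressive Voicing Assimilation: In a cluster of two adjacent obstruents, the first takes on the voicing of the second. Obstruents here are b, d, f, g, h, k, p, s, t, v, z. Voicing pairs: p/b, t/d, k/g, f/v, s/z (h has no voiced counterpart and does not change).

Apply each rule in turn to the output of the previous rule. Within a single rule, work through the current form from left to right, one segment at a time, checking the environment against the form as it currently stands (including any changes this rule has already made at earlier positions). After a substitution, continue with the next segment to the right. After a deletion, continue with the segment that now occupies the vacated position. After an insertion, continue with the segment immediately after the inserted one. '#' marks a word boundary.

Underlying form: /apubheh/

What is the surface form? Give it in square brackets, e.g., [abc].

A Final h-Deletion: [apubheh] → [apubhe]
B Voicing Between Vowels: [apubhe] → [abubhe]
C Regressive Voicing Assimilation: [abubhe] → [abuphe]

[abuphe]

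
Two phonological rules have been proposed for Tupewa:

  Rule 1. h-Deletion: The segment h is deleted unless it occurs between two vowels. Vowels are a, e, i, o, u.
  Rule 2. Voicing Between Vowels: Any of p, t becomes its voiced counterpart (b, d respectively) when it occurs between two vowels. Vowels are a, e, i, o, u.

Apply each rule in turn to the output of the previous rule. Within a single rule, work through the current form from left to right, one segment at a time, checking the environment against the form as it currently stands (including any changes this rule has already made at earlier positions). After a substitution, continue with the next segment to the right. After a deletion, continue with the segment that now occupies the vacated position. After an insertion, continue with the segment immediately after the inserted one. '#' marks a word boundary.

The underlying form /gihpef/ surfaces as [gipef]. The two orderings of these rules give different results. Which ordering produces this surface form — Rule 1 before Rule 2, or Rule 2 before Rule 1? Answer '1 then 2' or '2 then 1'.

Order 1 then 2:
  1 h-Deletion: [gihpef] → [gipef]
  2 Voicing Between Vowels: [gipef] → [gibef]
  result: [gibef]
Order 2 then 1:
  2 Voicing Between Vowels: no change — [gihpef]
  1 h-Deletion: [gihpef] → [gipef]
  result: [gipef]

2 then 1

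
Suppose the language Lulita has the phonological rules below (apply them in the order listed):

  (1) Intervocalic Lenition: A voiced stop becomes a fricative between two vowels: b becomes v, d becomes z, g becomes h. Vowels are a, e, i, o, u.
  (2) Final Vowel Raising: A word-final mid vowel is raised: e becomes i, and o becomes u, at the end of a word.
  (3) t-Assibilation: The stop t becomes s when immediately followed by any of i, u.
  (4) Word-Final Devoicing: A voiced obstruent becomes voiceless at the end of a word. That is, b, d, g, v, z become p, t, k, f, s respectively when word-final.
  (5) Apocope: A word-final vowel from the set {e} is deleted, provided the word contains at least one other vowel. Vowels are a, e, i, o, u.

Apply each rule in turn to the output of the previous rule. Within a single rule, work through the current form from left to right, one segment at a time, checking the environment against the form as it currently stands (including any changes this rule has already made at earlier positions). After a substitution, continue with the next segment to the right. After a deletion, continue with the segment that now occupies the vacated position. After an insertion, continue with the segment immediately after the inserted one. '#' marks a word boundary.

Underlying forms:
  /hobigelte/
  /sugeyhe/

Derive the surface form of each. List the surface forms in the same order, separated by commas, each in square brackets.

[hovihelsi], [suheyhi]

/hobigelte/:
  (1) Intervocalic Lenition: [hobigelte] → [hovihelte]
  (2) Final Vowel Raising: [hovihelte] → [hovihelti]
  (3) t-Assibilation: [hovihelti] → [hovihelsi]
  (4) Word-Final Devoicing: no change — [hovihelsi]
  (5) Apocope: no change — [hovihelsi]
/sugeyhe/:
  (1) Intervocalic Lenition: [sugeyhe] → [suheyhe]
  (2) Final Vowel Raising: [suheyhe] → [suheyhi]
  (3) t-Assibilation: no change — [suheyhi]
  (4) Word-Final Devoicing: no change — [suheyhi]
  (5) Apocope: no change — [suheyhi]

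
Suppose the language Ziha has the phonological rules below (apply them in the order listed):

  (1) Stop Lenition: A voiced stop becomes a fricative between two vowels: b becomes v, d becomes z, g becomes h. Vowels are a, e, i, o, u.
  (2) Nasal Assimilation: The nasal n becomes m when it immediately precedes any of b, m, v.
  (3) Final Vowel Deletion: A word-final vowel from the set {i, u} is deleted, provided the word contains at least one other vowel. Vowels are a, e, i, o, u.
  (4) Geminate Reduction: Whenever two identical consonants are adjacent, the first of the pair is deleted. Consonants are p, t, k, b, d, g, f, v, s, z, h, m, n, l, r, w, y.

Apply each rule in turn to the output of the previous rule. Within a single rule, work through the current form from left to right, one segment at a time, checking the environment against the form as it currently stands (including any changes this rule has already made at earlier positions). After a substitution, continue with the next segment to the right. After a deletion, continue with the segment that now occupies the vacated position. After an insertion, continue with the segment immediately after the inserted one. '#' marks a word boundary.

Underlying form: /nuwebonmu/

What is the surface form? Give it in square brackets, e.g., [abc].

[nuwevom]

(1) Stop Lenition: [nuwebonmu] → [nuwevonmu]
(2) Nasal Assimilation: [nuwevonmu] → [nuwevommu]
(3) Final Vowel Deletion: [nuwevommu] → [nuwevomm]
(4) Geminate Reduction: [nuwevomm] → [nuwevom]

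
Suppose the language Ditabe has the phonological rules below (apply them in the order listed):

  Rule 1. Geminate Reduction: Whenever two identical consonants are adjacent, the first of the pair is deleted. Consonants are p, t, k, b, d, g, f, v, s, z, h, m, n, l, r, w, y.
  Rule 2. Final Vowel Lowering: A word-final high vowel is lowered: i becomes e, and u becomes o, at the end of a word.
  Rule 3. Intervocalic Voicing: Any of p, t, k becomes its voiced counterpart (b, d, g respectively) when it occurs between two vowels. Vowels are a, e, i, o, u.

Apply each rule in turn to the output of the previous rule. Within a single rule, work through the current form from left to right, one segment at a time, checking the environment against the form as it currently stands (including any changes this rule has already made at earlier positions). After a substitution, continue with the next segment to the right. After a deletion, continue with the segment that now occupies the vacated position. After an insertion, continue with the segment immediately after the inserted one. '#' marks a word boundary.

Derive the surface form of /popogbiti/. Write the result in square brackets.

Rule 1 Geminate Reduction: no change — [popogbiti]
Rule 2 Final Vowel Lowering: [popogbiti] → [popogbite]
Rule 3 Intervocalic Voicing: [popogbite] → [pobogbide]

[pobogbide]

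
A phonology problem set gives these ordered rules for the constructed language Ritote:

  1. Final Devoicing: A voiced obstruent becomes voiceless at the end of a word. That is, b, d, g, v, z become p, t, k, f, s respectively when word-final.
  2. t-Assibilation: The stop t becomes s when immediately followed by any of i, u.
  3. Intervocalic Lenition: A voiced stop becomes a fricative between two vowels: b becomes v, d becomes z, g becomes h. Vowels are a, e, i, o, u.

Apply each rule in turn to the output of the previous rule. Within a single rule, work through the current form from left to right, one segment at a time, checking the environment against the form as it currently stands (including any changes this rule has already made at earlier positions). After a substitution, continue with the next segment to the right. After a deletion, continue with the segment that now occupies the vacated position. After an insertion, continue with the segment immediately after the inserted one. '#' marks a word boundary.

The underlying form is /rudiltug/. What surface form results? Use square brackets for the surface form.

[ruzilsuk]

1 Final Devoicing: [rudiltug] → [rudiltuk]
2 t-Assibilation: [rudiltuk] → [rudilsuk]
3 Intervocalic Lenition: [rudilsuk] → [ruzilsuk]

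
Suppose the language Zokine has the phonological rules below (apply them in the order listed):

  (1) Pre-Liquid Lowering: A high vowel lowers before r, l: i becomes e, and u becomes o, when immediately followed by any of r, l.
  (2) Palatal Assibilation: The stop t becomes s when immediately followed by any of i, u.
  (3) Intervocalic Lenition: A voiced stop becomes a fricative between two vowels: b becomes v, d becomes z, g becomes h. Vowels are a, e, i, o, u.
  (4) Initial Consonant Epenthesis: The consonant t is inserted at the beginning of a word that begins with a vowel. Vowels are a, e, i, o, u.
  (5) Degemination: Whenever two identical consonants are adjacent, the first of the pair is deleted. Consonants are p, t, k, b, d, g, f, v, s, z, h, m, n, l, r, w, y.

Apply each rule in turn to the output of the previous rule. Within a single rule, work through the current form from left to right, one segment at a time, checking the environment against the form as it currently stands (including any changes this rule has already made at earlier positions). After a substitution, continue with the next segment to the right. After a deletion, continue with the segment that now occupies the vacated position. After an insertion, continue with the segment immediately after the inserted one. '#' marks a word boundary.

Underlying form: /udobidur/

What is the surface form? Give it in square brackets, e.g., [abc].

(1) Pre-Liquid Lowering: [udobidur] → [udobidor]
(2) Palatal Assibilation: no change — [udobidor]
(3) Intervocalic Lenition: [udobidor] → [uzovizor]
(4) Initial Consonant Epenthesis: [uzovizor] → [tuzovizor]
(5) Degemination: no change — [tuzovizor]

[tuzovizor]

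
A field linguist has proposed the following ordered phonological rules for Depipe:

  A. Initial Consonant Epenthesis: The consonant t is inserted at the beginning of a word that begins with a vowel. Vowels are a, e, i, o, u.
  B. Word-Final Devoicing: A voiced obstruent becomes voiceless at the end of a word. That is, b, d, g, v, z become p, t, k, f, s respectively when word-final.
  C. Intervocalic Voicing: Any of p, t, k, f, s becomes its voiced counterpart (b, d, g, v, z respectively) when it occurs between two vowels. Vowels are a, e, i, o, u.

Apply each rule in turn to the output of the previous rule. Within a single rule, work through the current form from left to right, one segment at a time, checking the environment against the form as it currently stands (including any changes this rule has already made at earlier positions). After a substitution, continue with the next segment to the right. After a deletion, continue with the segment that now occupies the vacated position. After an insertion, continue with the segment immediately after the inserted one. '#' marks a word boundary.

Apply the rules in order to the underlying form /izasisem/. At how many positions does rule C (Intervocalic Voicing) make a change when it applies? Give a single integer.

A Initial Consonant Epenthesis: [izasisem] → [tizasisem]
B Word-Final Devoicing: no change — [tizasisem]
C Intervocalic Voicing: [tizasisem] → [tizazizem]
Rule C changed 2 position(s).

2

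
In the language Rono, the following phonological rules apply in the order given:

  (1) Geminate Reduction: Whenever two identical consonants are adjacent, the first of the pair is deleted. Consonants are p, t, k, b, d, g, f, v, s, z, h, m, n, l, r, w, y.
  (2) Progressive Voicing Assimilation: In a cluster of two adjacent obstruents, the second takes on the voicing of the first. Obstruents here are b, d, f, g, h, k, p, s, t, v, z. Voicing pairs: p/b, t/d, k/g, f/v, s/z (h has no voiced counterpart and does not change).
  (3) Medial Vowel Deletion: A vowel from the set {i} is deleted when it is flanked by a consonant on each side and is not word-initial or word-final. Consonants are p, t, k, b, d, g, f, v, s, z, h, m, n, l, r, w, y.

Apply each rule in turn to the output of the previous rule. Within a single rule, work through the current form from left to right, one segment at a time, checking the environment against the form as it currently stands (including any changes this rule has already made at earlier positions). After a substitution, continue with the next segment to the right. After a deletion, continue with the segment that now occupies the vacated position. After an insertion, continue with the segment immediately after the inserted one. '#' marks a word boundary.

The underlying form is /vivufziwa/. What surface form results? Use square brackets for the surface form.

(1) Geminate Reduction: no change — [vivufziwa]
(2) Progressive Voicing Assimilation: [vivufziwa] → [vivufsiwa]
(3) Medial Vowel Deletion: [vivufsiwa] → [vvufswa]

[vvufswa]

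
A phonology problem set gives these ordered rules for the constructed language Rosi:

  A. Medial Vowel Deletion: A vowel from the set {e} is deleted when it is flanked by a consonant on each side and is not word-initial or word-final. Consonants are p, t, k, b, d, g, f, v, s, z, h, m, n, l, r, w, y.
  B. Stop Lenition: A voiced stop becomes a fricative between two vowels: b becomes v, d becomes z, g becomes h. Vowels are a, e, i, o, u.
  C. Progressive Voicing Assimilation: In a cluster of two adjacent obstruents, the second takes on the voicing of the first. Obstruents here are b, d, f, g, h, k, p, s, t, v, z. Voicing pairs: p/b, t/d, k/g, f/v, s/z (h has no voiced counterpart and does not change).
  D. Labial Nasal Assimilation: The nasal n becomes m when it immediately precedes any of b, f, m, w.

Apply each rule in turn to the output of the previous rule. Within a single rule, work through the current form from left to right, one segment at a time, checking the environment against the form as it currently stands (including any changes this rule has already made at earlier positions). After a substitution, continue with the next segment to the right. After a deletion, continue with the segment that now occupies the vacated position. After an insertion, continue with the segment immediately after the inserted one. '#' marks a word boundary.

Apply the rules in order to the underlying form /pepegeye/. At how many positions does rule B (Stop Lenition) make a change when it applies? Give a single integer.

A Medial Vowel Deletion: [pepegeye] → [ppgye]
B Stop Lenition: no change — [ppgye]
C Progressive Voicing Assimilation: [ppgye] → [ppkye]
D Labial Nasal Assimilation: no change — [ppkye]
Rule B changed 0 position(s).

0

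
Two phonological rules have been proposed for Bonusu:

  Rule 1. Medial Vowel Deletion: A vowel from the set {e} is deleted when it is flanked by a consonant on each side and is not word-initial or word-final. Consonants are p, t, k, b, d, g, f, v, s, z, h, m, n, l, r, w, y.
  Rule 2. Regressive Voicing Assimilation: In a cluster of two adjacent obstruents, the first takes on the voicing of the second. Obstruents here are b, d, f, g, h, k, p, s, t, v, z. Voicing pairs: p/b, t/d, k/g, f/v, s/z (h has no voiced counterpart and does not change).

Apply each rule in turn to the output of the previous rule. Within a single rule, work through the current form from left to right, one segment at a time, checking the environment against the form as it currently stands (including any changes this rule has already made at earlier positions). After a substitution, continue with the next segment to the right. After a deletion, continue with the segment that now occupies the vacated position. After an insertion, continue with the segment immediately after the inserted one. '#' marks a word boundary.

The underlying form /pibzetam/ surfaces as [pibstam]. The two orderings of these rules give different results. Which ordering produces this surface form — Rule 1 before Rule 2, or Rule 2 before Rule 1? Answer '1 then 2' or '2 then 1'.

1 then 2

Order 1 then 2:
  1 Medial Vowel Deletion: [pibzetam] → [pibztam]
  2 Regressive Voicing Assimilation: [pibztam] → [pibstam]
  result: [pibstam]
Order 2 then 1:
  2 Regressive Voicing Assimilation: no change — [pibzetam]
  1 Medial Vowel Deletion: [pibzetam] → [pibztam]
  result: [pibztam]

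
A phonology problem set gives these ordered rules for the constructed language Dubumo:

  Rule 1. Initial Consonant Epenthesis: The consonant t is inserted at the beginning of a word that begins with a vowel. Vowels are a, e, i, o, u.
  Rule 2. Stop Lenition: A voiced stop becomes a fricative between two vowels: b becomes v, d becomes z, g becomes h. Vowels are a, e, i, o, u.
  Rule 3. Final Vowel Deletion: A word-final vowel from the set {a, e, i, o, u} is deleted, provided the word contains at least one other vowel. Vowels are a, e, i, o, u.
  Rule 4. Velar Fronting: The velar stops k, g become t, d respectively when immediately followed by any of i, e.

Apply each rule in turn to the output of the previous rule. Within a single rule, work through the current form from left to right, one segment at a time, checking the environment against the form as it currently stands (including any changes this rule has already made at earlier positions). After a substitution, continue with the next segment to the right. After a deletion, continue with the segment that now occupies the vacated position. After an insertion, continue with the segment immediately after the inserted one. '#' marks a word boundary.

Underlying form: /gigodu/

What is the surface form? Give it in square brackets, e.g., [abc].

Rule 1 Initial Consonant Epenthesis: no change — [gigodu]
Rule 2 Stop Lenition: [gigodu] → [gihozu]
Rule 3 Final Vowel Deletion: [gihozu] → [gihoz]
Rule 4 Velar Fronting: [gihoz] → [dihoz]

[dihoz]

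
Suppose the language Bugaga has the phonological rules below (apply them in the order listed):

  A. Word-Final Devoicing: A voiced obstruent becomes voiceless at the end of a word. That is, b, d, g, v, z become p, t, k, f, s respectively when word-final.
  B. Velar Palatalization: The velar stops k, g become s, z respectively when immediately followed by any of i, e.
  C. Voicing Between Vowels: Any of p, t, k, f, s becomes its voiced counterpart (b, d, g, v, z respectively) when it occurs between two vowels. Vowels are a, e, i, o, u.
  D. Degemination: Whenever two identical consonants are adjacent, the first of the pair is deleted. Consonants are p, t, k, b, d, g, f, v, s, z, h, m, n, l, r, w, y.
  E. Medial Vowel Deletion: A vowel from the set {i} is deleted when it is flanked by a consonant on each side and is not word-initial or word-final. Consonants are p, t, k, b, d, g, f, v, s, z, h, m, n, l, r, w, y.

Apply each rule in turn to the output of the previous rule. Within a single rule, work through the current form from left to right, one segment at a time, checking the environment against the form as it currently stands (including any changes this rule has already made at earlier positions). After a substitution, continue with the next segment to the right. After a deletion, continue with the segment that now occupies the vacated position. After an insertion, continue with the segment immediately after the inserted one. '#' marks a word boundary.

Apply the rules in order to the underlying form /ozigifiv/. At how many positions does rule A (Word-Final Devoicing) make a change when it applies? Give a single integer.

A Word-Final Devoicing: [ozigifiv] → [ozigifif]
B Velar Palatalization: [ozigifif] → [ozizifif]
C Voicing Between Vowels: [ozizifif] → [ozizivif]
D Degemination: no change — [ozizivif]
E Medial Vowel Deletion: [ozizivif] → [ozzvf]
Rule A changed 1 position(s).

1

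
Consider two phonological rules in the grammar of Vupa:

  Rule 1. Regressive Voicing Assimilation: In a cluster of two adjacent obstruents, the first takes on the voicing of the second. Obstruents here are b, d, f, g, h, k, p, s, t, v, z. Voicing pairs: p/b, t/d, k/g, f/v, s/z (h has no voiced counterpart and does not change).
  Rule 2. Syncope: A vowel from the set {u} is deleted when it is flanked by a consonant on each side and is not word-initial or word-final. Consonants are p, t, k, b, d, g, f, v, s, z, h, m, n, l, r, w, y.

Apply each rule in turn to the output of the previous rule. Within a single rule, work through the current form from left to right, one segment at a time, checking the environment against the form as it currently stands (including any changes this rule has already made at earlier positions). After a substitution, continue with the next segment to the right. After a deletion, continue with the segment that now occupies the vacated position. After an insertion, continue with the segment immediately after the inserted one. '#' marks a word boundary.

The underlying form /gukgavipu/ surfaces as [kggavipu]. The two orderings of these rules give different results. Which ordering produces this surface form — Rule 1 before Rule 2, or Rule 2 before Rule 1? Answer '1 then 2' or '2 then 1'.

Order 1 then 2:
  1 Regressive Voicing Assimilation: [gukgavipu] → [guggavipu]
  2 Syncope: [guggavipu] → [gggavipu]
  result: [gggavipu]
Order 2 then 1:
  2 Syncope: [gukgavipu] → [gkgavipu]
  1 Regressive Voicing Assimilation: [gkgavipu] → [kggavipu]
  result: [kggavipu]

2 then 1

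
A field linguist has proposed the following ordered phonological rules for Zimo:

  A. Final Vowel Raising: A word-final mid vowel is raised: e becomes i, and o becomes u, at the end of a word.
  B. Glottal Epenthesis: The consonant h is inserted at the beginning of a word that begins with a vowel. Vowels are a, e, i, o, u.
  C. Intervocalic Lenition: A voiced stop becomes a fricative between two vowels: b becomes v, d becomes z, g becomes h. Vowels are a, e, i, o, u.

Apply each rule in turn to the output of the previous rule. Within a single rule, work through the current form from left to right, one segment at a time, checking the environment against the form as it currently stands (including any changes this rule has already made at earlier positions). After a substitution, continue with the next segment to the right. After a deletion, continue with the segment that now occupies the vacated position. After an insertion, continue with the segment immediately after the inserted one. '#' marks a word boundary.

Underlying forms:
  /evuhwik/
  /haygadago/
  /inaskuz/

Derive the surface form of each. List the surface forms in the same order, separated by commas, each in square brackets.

[hevuhwik], [haygazahu], [hinaskuz]

/evuhwik/:
  A Final Vowel Raising: no change — [evuhwik]
  B Glottal Epenthesis: [evuhwik] → [hevuhwik]
  C Intervocalic Lenition: no change — [hevuhwik]
/haygadago/:
  A Final Vowel Raising: [haygadago] → [haygadagu]
  B Glottal Epenthesis: no change — [haygadagu]
  C Intervocalic Lenition: [haygadagu] → [haygazahu]
/inaskuz/:
  A Final Vowel Raising: no change — [inaskuz]
  B Glottal Epenthesis: [inaskuz] → [hinaskuz]
  C Intervocalic Lenition: no change — [hinaskuz]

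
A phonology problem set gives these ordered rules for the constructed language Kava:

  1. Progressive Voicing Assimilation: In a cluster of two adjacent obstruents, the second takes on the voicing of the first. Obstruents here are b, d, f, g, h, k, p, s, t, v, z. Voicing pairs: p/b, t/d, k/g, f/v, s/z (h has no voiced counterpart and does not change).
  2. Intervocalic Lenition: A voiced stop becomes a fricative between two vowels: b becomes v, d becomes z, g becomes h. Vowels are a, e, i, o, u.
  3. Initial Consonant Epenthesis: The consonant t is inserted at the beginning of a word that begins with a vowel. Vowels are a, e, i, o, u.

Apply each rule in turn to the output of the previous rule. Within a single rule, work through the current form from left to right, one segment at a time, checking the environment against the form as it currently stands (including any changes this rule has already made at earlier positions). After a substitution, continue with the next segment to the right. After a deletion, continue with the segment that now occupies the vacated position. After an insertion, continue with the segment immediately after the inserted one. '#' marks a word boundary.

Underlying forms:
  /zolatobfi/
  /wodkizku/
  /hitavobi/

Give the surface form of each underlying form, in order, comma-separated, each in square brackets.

[zolatobvi], [wodgizgu], [hitavovi]

/zolatobfi/:
  1 Progressive Voicing Assimilation: [zolatobfi] → [zolatobvi]
  2 Intervocalic Lenition: no change — [zolatobvi]
  3 Initial Consonant Epenthesis: no change — [zolatobvi]
/wodkizku/:
  1 Progressive Voicing Assimilation: [wodkizku] → [wodgizgu]
  2 Intervocalic Lenition: no change — [wodgizgu]
  3 Initial Consonant Epenthesis: no change — [wodgizgu]
/hitavobi/:
  1 Progressive Voicing Assimilation: no change — [hitavobi]
  2 Intervocalic Lenition: [hitavobi] → [hitavovi]
  3 Initial Consonant Epenthesis: no change — [hitavovi]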